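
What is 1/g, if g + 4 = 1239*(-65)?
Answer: -1/80539 ≈ -1.2416e-5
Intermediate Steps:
g = -80539 (g = -4 + 1239*(-65) = -4 - 80535 = -80539)
1/g = 1/(-80539) = -1/80539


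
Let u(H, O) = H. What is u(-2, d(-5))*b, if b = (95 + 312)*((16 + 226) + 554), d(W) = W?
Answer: -647944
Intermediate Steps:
b = 323972 (b = 407*(242 + 554) = 407*796 = 323972)
u(-2, d(-5))*b = -2*323972 = -647944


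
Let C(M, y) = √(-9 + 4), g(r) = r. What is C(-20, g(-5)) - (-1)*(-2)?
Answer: -2 + I*√5 ≈ -2.0 + 2.2361*I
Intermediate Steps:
C(M, y) = I*√5 (C(M, y) = √(-5) = I*√5)
C(-20, g(-5)) - (-1)*(-2) = I*√5 - (-1)*(-2) = I*√5 - 1*2 = I*√5 - 2 = -2 + I*√5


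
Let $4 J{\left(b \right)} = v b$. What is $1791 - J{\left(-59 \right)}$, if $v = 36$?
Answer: $2322$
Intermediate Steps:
$J{\left(b \right)} = 9 b$ ($J{\left(b \right)} = \frac{36 b}{4} = 9 b$)
$1791 - J{\left(-59 \right)} = 1791 - 9 \left(-59\right) = 1791 - -531 = 1791 + 531 = 2322$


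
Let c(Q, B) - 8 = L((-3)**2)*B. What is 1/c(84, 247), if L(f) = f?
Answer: 1/2231 ≈ 0.00044823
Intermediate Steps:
c(Q, B) = 8 + 9*B (c(Q, B) = 8 + (-3)**2*B = 8 + 9*B)
1/c(84, 247) = 1/(8 + 9*247) = 1/(8 + 2223) = 1/2231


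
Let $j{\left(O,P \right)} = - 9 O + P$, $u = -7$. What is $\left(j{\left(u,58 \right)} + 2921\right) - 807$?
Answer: $2235$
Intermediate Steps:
$j{\left(O,P \right)} = P - 9 O$
$\left(j{\left(u,58 \right)} + 2921\right) - 807 = \left(\left(58 - -63\right) + 2921\right) - 807 = \left(\left(58 + 63\right) + 2921\right) - 807 = \left(121 + 2921\right) - 807 = 3042 - 807 = 2235$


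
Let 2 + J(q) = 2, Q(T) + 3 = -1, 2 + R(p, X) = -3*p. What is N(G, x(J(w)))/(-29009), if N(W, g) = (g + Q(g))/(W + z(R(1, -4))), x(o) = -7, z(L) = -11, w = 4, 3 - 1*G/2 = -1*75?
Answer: 11/4206305 ≈ 2.6151e-6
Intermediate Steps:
G = 156 (G = 6 - (-2)*75 = 6 - 2*(-75) = 6 + 150 = 156)
R(p, X) = -2 - 3*p
Q(T) = -4 (Q(T) = -3 - 1 = -4)
J(q) = 0 (J(q) = -2 + 2 = 0)
N(W, g) = (-4 + g)/(-11 + W) (N(W, g) = (g - 4)/(W - 11) = (-4 + g)/(-11 + W))
N(G, x(J(w)))/(-29009) = ((-4 - 7)/(-11 + 156))/(-29009) = (-11/145)*(-1/29009) = ((1/145)*(-11))*(-1/29009) = -11/145*(-1/29009) = 11/4206305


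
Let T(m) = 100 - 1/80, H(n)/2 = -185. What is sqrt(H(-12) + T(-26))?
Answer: I*sqrt(108005)/20 ≈ 16.432*I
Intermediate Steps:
H(n) = -370 (H(n) = 2*(-185) = -370)
T(m) = 7999/80 (T(m) = 100 - 1*1/80 = 100 - 1/80 = 7999/80)
sqrt(H(-12) + T(-26)) = sqrt(-370 + 7999/80) = sqrt(-21601/80) = I*sqrt(108005)/20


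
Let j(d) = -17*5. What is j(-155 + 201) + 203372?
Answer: 203287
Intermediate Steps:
j(d) = -85
j(-155 + 201) + 203372 = -85 + 203372 = 203287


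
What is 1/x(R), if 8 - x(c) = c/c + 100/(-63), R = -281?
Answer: 63/541 ≈ 0.11645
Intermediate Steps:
x(c) = 541/63 (x(c) = 8 - (c/c + 100/(-63)) = 8 - (1 + 100*(-1/63)) = 8 - (1 - 100/63) = 8 - 1*(-37/63) = 8 + 37/63 = 541/63)
1/x(R) = 1/(541/63) = 63/541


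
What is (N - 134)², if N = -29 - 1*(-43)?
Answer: 14400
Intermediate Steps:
N = 14 (N = -29 + 43 = 14)
(N - 134)² = (14 - 134)² = (-120)² = 14400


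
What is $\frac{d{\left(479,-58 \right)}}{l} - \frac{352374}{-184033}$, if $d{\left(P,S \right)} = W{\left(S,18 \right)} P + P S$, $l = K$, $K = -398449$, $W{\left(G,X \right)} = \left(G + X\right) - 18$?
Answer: $\frac{150628677538}{73327764817} \approx 2.0542$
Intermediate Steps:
$W{\left(G,X \right)} = -18 + G + X$
$l = -398449$
$d{\left(P,S \right)} = 2 P S$ ($d{\left(P,S \right)} = \left(-18 + S + 18\right) P + P S = S P + P S = P S + P S = 2 P S$)
$\frac{d{\left(479,-58 \right)}}{l} - \frac{352374}{-184033} = \frac{2 \cdot 479 \left(-58\right)}{-398449} - \frac{352374}{-184033} = \left(-55564\right) \left(- \frac{1}{398449}\right) - - \frac{352374}{184033} = \frac{55564}{398449} + \frac{352374}{184033} = \frac{150628677538}{73327764817}$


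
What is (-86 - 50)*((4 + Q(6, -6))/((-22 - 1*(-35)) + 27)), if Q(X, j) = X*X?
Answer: -136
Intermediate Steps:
Q(X, j) = X²
(-86 - 50)*((4 + Q(6, -6))/((-22 - 1*(-35)) + 27)) = (-86 - 50)*((4 + 6²)/((-22 - 1*(-35)) + 27)) = -136*(4 + 36)/((-22 + 35) + 27) = -5440/(13 + 27) = -5440/40 = -136*1 = -136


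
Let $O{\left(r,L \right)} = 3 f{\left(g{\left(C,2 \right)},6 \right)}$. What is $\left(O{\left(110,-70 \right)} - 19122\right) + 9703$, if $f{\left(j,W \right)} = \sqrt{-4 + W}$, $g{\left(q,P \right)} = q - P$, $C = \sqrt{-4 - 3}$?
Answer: $-9419 + 3 \sqrt{2} \approx -9414.8$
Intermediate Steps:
$C = i \sqrt{7}$ ($C = \sqrt{-7} = i \sqrt{7} \approx 2.6458 i$)
$O{\left(r,L \right)} = 3 \sqrt{2}$ ($O{\left(r,L \right)} = 3 \sqrt{-4 + 6} = 3 \sqrt{2}$)
$\left(O{\left(110,-70 \right)} - 19122\right) + 9703 = \left(3 \sqrt{2} - 19122\right) + 9703 = \left(-19122 + 3 \sqrt{2}\right) + 9703 = -9419 + 3 \sqrt{2}$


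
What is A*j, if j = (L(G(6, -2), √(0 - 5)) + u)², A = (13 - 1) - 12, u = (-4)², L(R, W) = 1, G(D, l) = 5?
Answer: 0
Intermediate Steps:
u = 16
A = 0 (A = 12 - 12 = 0)
j = 289 (j = (1 + 16)² = 17² = 289)
A*j = 0*289 = 0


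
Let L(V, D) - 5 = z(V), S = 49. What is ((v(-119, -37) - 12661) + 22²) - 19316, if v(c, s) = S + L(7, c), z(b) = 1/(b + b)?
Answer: -440145/14 ≈ -31439.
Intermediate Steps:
z(b) = 1/(2*b)
L(V, D) = 5 + 1/(2*V)
v(c, s) = 757/14 (v(c, s) = 49 + (5 + (½)/7) = 49 + (5 + (½)*(⅐)) = 49 + (5 + 1/14) = 49 + 71/14 = 757/14)
((v(-119, -37) - 12661) + 22²) - 19316 = ((757/14 - 12661) + 22²) - 19316 = (-176497/14 + 484) - 19316 = -169721/14 - 19316 = -440145/14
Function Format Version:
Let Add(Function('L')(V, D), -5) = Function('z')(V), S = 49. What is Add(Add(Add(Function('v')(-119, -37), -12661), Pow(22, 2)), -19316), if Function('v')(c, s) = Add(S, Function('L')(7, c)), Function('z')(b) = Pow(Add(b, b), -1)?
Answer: Rational(-440145, 14) ≈ -31439.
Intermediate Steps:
Function('z')(b) = Mul(Rational(1, 2), Pow(b, -1)) (Function('z')(b) = Pow(Mul(2, b), -1) = Mul(Rational(1, 2), Pow(b, -1)))
Function('L')(V, D) = Add(5, Mul(Rational(1, 2), Pow(V, -1)))
Function('v')(c, s) = Rational(757, 14) (Function('v')(c, s) = Add(49, Add(5, Mul(Rational(1, 2), Pow(7, -1)))) = Add(49, Add(5, Mul(Rational(1, 2), Rational(1, 7)))) = Add(49, Add(5, Rational(1, 14))) = Add(49, Rational(71, 14)) = Rational(757, 14))
Add(Add(Add(Function('v')(-119, -37), -12661), Pow(22, 2)), -19316) = Add(Add(Add(Rational(757, 14), -12661), Pow(22, 2)), -19316) = Add(Add(Rational(-176497, 14), 484), -19316) = Add(Rational(-169721, 14), -19316) = Rational(-440145, 14)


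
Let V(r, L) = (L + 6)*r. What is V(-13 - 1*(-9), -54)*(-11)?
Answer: -2112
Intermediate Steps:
V(r, L) = r*(6 + L) (V(r, L) = (6 + L)*r = r*(6 + L))
V(-13 - 1*(-9), -54)*(-11) = ((-13 - 1*(-9))*(6 - 54))*(-11) = ((-13 + 9)*(-48))*(-11) = -4*(-48)*(-11) = 192*(-11) = -2112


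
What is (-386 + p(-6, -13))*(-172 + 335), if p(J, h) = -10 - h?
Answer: -62429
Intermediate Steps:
(-386 + p(-6, -13))*(-172 + 335) = (-386 + (-10 - 1*(-13)))*(-172 + 335) = (-386 + (-10 + 13))*163 = (-386 + 3)*163 = -383*163 = -62429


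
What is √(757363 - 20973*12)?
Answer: √505687 ≈ 711.12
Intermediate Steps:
√(757363 - 20973*12) = √(757363 - 251676) = √505687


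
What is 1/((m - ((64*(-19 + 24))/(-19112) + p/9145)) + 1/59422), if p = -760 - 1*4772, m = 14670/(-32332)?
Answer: 88927830243835/14935509751391 ≈ 5.9541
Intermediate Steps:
m = -7335/16166 (m = 14670*(-1/32332) = -7335/16166 ≈ -0.45373)
p = -5532 (p = -760 - 4772 = -5532)
1/((m - ((64*(-19 + 24))/(-19112) + p/9145)) + 1/59422) = 1/((-7335/16166 - ((64*(-19 + 24))/(-19112) - 5532/9145)) + 1/59422) = 1/((-7335/16166 - ((64*5)*(-1/19112) - 5532*1/9145)) + 1/59422) = 1/((-7335/16166 - (320*(-1/19112) - 5532/9145)) + 1/59422) = 1/((-7335/16166 - (-40/2389 - 5532/9145)) + 1/59422) = 1/((-7335/16166 - 1*(-13581748/21847405)) + 1/59422) = 1/((-7335/16166 + 13581748/21847405) + 1/59422) = 1/(1005285127/5986188970 + 1/59422) = 1/(14935509751391/88927830243835) = 88927830243835/14935509751391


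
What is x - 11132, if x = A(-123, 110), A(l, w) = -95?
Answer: -11227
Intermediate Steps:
x = -95
x - 11132 = -95 - 11132 = -11227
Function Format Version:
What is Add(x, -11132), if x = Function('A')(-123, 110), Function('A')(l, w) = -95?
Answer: -11227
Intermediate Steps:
x = -95
Add(x, -11132) = Add(-95, -11132) = -11227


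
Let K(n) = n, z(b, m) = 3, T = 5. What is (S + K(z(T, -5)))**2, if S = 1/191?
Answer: 329476/36481 ≈ 9.0314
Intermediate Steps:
S = 1/191 ≈ 0.0052356
(S + K(z(T, -5)))**2 = (1/191 + 3)**2 = (574/191)**2 = 329476/36481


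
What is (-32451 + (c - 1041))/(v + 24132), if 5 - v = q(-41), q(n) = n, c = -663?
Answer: -3105/2198 ≈ -1.4126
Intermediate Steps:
v = 46 (v = 5 - 1*(-41) = 5 + 41 = 46)
(-32451 + (c - 1041))/(v + 24132) = (-32451 + (-663 - 1041))/(46 + 24132) = (-32451 - 1704)/24178 = -34155*1/24178 = -3105/2198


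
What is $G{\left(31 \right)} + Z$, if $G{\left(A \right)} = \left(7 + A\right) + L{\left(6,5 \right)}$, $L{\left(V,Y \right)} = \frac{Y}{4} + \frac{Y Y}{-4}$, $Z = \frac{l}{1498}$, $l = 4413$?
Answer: $\frac{53847}{1498} \approx 35.946$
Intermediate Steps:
$Z = \frac{4413}{1498} \approx 2.9459$
$L{\left(V,Y \right)} = - \frac{Y^{2}}{4} + \frac{Y}{4}$ ($L{\left(V,Y \right)} = Y \frac{1}{4} + Y^{2} \left(- \frac{1}{4}\right) = \frac{Y}{4} - \frac{Y^{2}}{4} = - \frac{Y^{2}}{4} + \frac{Y}{4}$)
$G{\left(A \right)} = 2 + A$ ($G{\left(A \right)} = \left(7 + A\right) + \frac{1}{4} \cdot 5 \left(1 - 5\right) = \left(7 + A\right) + \frac{1}{4} \cdot 5 \left(-4\right) = \left(7 + A\right) - 5 = 2 + A$)
$G{\left(31 \right)} + Z = \left(2 + 31\right) + \frac{4413}{1498} = 33 + \frac{4413}{1498} = \frac{53847}{1498}$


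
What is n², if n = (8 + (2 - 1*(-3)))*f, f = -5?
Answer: 4225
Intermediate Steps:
n = -65 (n = (8 + (2 - 1*(-3)))*(-5) = (8 + (2 + 3))*(-5) = (8 + 5)*(-5) = 13*(-5) = -65)
n² = (-65)² = 4225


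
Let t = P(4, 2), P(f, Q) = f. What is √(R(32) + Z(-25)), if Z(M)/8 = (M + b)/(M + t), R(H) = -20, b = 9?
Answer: 2*I*√1533/21 ≈ 3.7289*I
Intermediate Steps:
t = 4
Z(M) = 8*(9 + M)/(4 + M) (Z(M) = 8*((M + 9)/(M + 4)) = 8*((9 + M)/(4 + M)) = 8*(9 + M)/(4 + M))
√(R(32) + Z(-25)) = √(-20 + 8*(9 - 25)/(4 - 25)) = √(-20 + 8*(-16)/(-21)) = √(-20 + 8*(-1/21)*(-16)) = √(-20 + 128/21) = √(-292/21) = 2*I*√1533/21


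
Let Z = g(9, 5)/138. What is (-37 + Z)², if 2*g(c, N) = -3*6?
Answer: 2907025/2116 ≈ 1373.8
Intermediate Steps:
g(c, N) = -9 (g(c, N) = (-3*6)/2 = (½)*(-18) = -9)
Z = -3/46 (Z = -9/138 = -9*1/138 = -3/46 ≈ -0.065217)
(-37 + Z)² = (-37 - 3/46)² = (-1705/46)² = 2907025/2116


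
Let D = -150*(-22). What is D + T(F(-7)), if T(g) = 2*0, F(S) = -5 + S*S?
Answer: 3300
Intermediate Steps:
D = 3300
F(S) = -5 + S²
T(g) = 0
D + T(F(-7)) = 3300 + 0 = 3300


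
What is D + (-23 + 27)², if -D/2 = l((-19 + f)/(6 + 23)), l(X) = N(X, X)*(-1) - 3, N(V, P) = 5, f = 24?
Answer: 32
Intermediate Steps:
l(X) = -8 (l(X) = 5*(-1) - 3 = -5 - 3 = -8)
D = 16 (D = -2*(-8) = 16)
D + (-23 + 27)² = 16 + (-23 + 27)² = 16 + 4² = 16 + 16 = 32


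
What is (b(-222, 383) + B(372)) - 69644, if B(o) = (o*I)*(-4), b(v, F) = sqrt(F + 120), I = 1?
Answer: -71132 + sqrt(503) ≈ -71110.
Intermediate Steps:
b(v, F) = sqrt(120 + F)
B(o) = -4*o (B(o) = (o*1)*(-4) = o*(-4) = -4*o)
(b(-222, 383) + B(372)) - 69644 = (sqrt(120 + 383) - 4*372) - 69644 = (sqrt(503) - 1488) - 69644 = (-1488 + sqrt(503)) - 69644 = -71132 + sqrt(503)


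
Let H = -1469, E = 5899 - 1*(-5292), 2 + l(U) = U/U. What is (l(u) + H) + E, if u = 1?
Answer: 9721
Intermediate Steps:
l(U) = -1 (l(U) = -2 + U/U = -2 + 1 = -1)
E = 11191 (E = 5899 + 5292 = 11191)
(l(u) + H) + E = (-1 - 1469) + 11191 = -1470 + 11191 = 9721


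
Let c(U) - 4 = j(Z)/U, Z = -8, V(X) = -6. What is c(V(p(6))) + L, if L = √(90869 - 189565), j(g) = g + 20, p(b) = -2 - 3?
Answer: 2 + 26*I*√146 ≈ 2.0 + 314.16*I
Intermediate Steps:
p(b) = -5
j(g) = 20 + g
c(U) = 4 + 12/U (c(U) = 4 + (20 - 8)/U = 4 + 12/U)
L = 26*I*√146 (L = √(-98696) = 26*I*√146 ≈ 314.16*I)
c(V(p(6))) + L = (4 + 12/(-6)) + 26*I*√146 = (4 + 12*(-⅙)) + 26*I*√146 = (4 - 2) + 26*I*√146 = 2 + 26*I*√146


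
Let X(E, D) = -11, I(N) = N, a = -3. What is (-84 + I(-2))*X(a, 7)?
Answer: 946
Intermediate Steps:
(-84 + I(-2))*X(a, 7) = (-84 - 2)*(-11) = -86*(-11) = 946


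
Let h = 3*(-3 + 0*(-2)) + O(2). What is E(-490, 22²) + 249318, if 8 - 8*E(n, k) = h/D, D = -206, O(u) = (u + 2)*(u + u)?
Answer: 410877719/1648 ≈ 2.4932e+5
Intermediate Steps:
O(u) = 2*u*(2 + u) (O(u) = (2 + u)*(2*u) = 2*u*(2 + u))
h = 7 (h = 3*(-3 + 0*(-2)) + 2*2*(2 + 2) = 3*(-3 + 0) + 2*2*4 = 3*(-3) + 16 = -9 + 16 = 7)
E(n, k) = 1655/1648 (E(n, k) = 1 - 7/(8*(-206)) = 1 - 7*(-1)/(8*206) = 1 - ⅛*(-7/206) = 1 + 7/1648 = 1655/1648)
E(-490, 22²) + 249318 = 1655/1648 + 249318 = 410877719/1648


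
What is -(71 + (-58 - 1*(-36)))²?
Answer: -2401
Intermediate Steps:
-(71 + (-58 - 1*(-36)))² = -(71 + (-58 + 36))² = -(71 - 22)² = -1*49² = -1*2401 = -2401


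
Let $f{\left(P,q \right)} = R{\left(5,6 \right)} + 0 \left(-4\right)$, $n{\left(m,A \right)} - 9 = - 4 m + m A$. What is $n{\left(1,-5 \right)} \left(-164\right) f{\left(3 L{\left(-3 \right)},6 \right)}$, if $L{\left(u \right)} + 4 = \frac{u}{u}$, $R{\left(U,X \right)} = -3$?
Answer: $0$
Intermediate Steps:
$L{\left(u \right)} = -3$ ($L{\left(u \right)} = -4 + \frac{u}{u} = -4 + 1 = -3$)
$n{\left(m,A \right)} = 9 - 4 m + A m$ ($n{\left(m,A \right)} = 9 + \left(- 4 m + m A\right) = 9 + \left(- 4 m + A m\right) = 9 - 4 m + A m$)
$f{\left(P,q \right)} = -3$ ($f{\left(P,q \right)} = -3 + 0 \left(-4\right) = -3 + 0 = -3$)
$n{\left(1,-5 \right)} \left(-164\right) f{\left(3 L{\left(-3 \right)},6 \right)} = \left(9 - 4 - 5\right) \left(-164\right) \left(-3\right) = 0 \left(-164\right) \left(-3\right) = 0 \left(-3\right) = 0$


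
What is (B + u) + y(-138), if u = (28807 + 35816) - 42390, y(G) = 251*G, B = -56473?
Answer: -68878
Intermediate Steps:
u = 22233 (u = 64623 - 42390 = 22233)
(B + u) + y(-138) = (-56473 + 22233) + 251*(-138) = -34240 - 34638 = -68878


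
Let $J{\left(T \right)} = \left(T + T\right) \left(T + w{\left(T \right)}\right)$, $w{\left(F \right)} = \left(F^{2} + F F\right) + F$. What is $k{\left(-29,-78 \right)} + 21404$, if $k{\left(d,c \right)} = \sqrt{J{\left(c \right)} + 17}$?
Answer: $21404 + i \sqrt{1873855} \approx 21404.0 + 1368.9 i$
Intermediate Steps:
$w{\left(F \right)} = F + 2 F^{2}$ ($w{\left(F \right)} = \left(F^{2} + F^{2}\right) + F = 2 F^{2} + F = F + 2 F^{2}$)
$J{\left(T \right)} = 2 T \left(T + T \left(1 + 2 T\right)\right)$ ($J{\left(T \right)} = \left(T + T\right) \left(T + T \left(1 + 2 T\right)\right) = 2 T \left(T + T \left(1 + 2 T\right)\right)$)
$k{\left(d,c \right)} = \sqrt{17 + 4 c^{2} \left(1 + c\right)}$ ($k{\left(d,c \right)} = \sqrt{4 c^{2} \left(1 + c\right) + 17} = \sqrt{17 + 4 c^{2} \left(1 + c\right)}$)
$k{\left(-29,-78 \right)} + 21404 = \sqrt{17 + 4 \left(-78\right)^{2} \left(1 - 78\right)} + 21404 = \sqrt{17 + 4 \cdot 6084 \left(-77\right)} + 21404 = \sqrt{17 - 1873872} + 21404 = \sqrt{-1873855} + 21404 = i \sqrt{1873855} + 21404 = 21404 + i \sqrt{1873855}$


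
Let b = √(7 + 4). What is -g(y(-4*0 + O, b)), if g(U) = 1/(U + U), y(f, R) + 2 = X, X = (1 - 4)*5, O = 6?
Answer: 1/34 ≈ 0.029412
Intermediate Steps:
X = -15 (X = -3*5 = -15)
b = √11 ≈ 3.3166
y(f, R) = -17 (y(f, R) = -2 - 15 = -17)
g(U) = 1/(2*U)
-g(y(-4*0 + O, b)) = -1/(2*(-17)) = -(-1)/(2*17) = -1*(-1/34) = 1/34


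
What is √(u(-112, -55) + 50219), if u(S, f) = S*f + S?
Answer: √56267 ≈ 237.21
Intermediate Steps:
u(S, f) = S + S*f
√(u(-112, -55) + 50219) = √(-112*(1 - 55) + 50219) = √(-112*(-54) + 50219) = √(6048 + 50219) = √56267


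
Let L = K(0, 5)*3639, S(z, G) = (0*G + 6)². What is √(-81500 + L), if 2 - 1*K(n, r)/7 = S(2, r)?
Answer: I*√947582 ≈ 973.44*I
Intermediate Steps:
S(z, G) = 36 (S(z, G) = (0 + 6)² = 6² = 36)
K(n, r) = -238 (K(n, r) = 14 - 7*36 = 14 - 252 = -238)
L = -866082 (L = -238*3639 = -866082)
√(-81500 + L) = √(-81500 - 866082) = √(-947582) = I*√947582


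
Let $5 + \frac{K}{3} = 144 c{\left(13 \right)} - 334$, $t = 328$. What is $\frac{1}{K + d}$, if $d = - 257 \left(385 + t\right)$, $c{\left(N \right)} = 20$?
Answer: $- \frac{1}{175618} \approx -5.6942 \cdot 10^{-6}$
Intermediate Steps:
$K = 7623$ ($K = -15 + 3 \left(144 \cdot 20 - 334\right) = -15 + 3 \left(2880 - 334\right) = -15 + 3 \cdot 2546 = -15 + 7638 = 7623$)
$d = -183241$ ($d = - 257 \left(385 + 328\right) = \left(-257\right) 713 = -183241$)
$\frac{1}{K + d} = \frac{1}{7623 - 183241} = \frac{1}{-175618} = - \frac{1}{175618}$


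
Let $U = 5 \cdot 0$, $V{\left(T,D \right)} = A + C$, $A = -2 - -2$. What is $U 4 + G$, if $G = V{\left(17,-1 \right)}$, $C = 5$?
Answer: $5$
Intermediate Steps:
$A = 0$ ($A = -2 + 2 = 0$)
$V{\left(T,D \right)} = 5$ ($V{\left(T,D \right)} = 0 + 5 = 5$)
$G = 5$
$U = 0$
$U 4 + G = 0 \cdot 4 + 5 = 0 + 5 = 5$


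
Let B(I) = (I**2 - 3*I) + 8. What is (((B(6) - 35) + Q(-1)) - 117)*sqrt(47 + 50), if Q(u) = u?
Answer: -127*sqrt(97) ≈ -1250.8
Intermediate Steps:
B(I) = 8 + I**2 - 3*I
(((B(6) - 35) + Q(-1)) - 117)*sqrt(47 + 50) = ((((8 + 6**2 - 3*6) - 35) - 1) - 117)*sqrt(47 + 50) = ((((8 + 36 - 18) - 35) - 1) - 117)*sqrt(97) = (((26 - 35) - 1) - 117)*sqrt(97) = ((-9 - 1) - 117)*sqrt(97) = (-10 - 117)*sqrt(97) = -127*sqrt(97)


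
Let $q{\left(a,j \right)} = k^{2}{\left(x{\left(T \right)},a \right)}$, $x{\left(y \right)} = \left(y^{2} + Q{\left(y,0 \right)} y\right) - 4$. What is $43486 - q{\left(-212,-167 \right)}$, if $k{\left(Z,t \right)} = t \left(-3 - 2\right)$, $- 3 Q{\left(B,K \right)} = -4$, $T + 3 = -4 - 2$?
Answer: $-1080114$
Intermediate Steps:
$T = -9$ ($T = -3 - 6 = -9$)
$Q{\left(B,K \right)} = \frac{4}{3}$ ($Q{\left(B,K \right)} = \left(- \frac{1}{3}\right) \left(-4\right) = \frac{4}{3}$)
$x{\left(y \right)} = -4 + y^{2} + \frac{4 y}{3}$ ($x{\left(y \right)} = \left(y^{2} + \frac{4 y}{3}\right) - 4 = -4 + y^{2} + \frac{4 y}{3}$)
$k{\left(Z,t \right)} = - 5 t$ ($k{\left(Z,t \right)} = t \left(-5\right) = - 5 t$)
$q{\left(a,j \right)} = 25 a^{2}$ ($q{\left(a,j \right)} = \left(- 5 a\right)^{2} = 25 a^{2}$)
$43486 - q{\left(-212,-167 \right)} = 43486 - 25 \left(-212\right)^{2} = 43486 - 25 \cdot 44944 = 43486 - 1123600 = -1080114$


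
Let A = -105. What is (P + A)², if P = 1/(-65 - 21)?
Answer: 81558961/7396 ≈ 11027.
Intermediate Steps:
P = -1/86 (P = 1/(-86) = -1/86 ≈ -0.011628)
(P + A)² = (-1/86 - 105)² = (-9031/86)² = 81558961/7396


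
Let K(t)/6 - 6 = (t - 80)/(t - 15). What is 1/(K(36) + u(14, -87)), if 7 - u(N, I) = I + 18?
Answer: 7/696 ≈ 0.010057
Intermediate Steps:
u(N, I) = -11 - I (u(N, I) = 7 - (I + 18) = 7 - (18 + I) = 7 + (-18 - I) = -11 - I)
K(t) = 36 + 6*(-80 + t)/(-15 + t) (K(t) = 36 + 6*((t - 80)/(t - 15)) = 36 + 6*((-80 + t)/(-15 + t)) = 36 + 6*(-80 + t)/(-15 + t))
1/(K(36) + u(14, -87)) = 1/(6*(-170 + 7*36)/(-15 + 36) + (-11 - 1*(-87))) = 1/(6*(-170 + 252)/21 + (-11 + 87)) = 1/(6*(1/21)*82 + 76) = 1/(164/7 + 76) = 1/(696/7) = 7/696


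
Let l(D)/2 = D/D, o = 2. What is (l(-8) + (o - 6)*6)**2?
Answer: 484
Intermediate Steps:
l(D) = 2 (l(D) = 2*(D/D) = 2*1 = 2)
(l(-8) + (o - 6)*6)**2 = (2 + (2 - 6)*6)**2 = (2 - 4*6)**2 = (2 - 24)**2 = (-22)**2 = 484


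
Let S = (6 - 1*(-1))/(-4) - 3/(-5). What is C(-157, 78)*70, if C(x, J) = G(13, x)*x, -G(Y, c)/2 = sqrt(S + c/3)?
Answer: 2198*I*sqrt(48135)/3 ≈ 1.6074e+5*I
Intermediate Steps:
S = -23/20 (S = (6 + 1)*(-1/4) - 3*(-1/5) = 7*(-1/4) + 3/5 = -7/4 + 3/5 = -23/20 ≈ -1.1500)
G(Y, c) = -2*sqrt(-23/20 + c/3)
C(x, J) = -x*sqrt(-1035 + 300*x)/15 (C(x, J) = (-sqrt(-1035 + 300*x)/15)*x = -x*sqrt(-1035 + 300*x)/15)
C(-157, 78)*70 = -1/15*(-157)*sqrt(-1035 + 300*(-157))*70 = -1/15*(-157)*sqrt(-1035 - 47100)*70 = -1/15*(-157)*sqrt(-48135)*70 = -1/15*(-157)*I*sqrt(48135)*70 = (157*I*sqrt(48135)/15)*70 = 2198*I*sqrt(48135)/3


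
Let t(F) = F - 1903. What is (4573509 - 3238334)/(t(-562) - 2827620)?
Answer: -267035/566017 ≈ -0.47178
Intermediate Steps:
t(F) = -1903 + F
(4573509 - 3238334)/(t(-562) - 2827620) = (4573509 - 3238334)/((-1903 - 562) - 2827620) = 1335175/(-2465 - 2827620) = 1335175/(-2830085) = 1335175*(-1/2830085) = -267035/566017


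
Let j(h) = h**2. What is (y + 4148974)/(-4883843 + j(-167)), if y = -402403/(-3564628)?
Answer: -14789549294075/17309669595112 ≈ -0.85441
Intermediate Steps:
y = 402403/3564628 (y = -402403*(-1/3564628) = 402403/3564628 ≈ 0.11289)
(y + 4148974)/(-4883843 + j(-167)) = (402403/3564628 + 4148974)/(-4883843 + (-167)**2) = 14789549294075/(3564628*(-4883843 + 27889)) = (14789549294075/3564628)/(-4855954) = (14789549294075/3564628)*(-1/4855954) = -14789549294075/17309669595112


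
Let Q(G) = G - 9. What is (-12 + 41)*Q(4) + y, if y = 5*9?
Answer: -100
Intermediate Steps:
Q(G) = -9 + G
y = 45
(-12 + 41)*Q(4) + y = (-12 + 41)*(-9 + 4) + 45 = 29*(-5) + 45 = -145 + 45 = -100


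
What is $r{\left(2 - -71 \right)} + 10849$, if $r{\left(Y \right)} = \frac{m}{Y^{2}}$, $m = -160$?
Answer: $\frac{57814161}{5329} \approx 10849.0$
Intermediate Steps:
$r{\left(Y \right)} = - \frac{160}{Y^{2}}$
$r{\left(2 - -71 \right)} + 10849 = - \frac{160}{\left(2 - -71\right)^{2}} + 10849 = - \frac{160}{\left(2 + 71\right)^{2}} + 10849 = - \frac{160}{5329} + 10849 = \frac{57814161}{5329}$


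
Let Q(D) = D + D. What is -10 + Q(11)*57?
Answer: 1244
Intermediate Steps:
Q(D) = 2*D
-10 + Q(11)*57 = -10 + (2*11)*57 = -10 + 22*57 = -10 + 1254 = 1244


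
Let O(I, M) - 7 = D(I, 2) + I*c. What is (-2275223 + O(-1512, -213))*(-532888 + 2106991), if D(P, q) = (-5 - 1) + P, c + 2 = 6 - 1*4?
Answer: -3583813819602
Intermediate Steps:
c = 0 (c = -2 + (6 - 1*4) = -2 + (6 - 4) = -2 + 2 = 0)
D(P, q) = -6 + P
O(I, M) = 1 + I (O(I, M) = 7 + ((-6 + I) + I*0) = 7 + ((-6 + I) + 0) = 7 + (-6 + I) = 1 + I)
(-2275223 + O(-1512, -213))*(-532888 + 2106991) = (-2275223 + (1 - 1512))*(-532888 + 2106991) = (-2275223 - 1511)*1574103 = -2276734*1574103 = -3583813819602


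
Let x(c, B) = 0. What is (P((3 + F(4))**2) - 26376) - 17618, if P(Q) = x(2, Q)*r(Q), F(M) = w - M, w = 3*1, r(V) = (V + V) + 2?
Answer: -43994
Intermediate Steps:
r(V) = 2 + 2*V (r(V) = 2*V + 2 = 2 + 2*V)
w = 3
F(M) = 3 - M
P(Q) = 0 (P(Q) = 0*(2 + 2*Q) = 0)
(P((3 + F(4))**2) - 26376) - 17618 = (0 - 26376) - 17618 = -26376 - 17618 = -43994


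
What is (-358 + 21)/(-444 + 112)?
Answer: 337/332 ≈ 1.0151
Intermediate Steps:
(-358 + 21)/(-444 + 112) = -337/(-332) = -337*(-1/332) = 337/332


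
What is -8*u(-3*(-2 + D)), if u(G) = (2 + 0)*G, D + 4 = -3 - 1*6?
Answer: -720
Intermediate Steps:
D = -13 (D = -4 + (-3 - 1*6) = -4 + (-3 - 6) = -4 - 9 = -13)
u(G) = 2*G
-8*u(-3*(-2 + D)) = -16*(-3*(-2 - 13)) = -16*(-3*(-15)) = -16*45 = -8*90 = -720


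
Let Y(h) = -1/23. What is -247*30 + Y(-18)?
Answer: -170431/23 ≈ -7410.0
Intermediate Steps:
Y(h) = -1/23 (Y(h) = -1*1/23 = -1/23)
-247*30 + Y(-18) = -247*30 - 1/23 = -7410 - 1/23 = -170431/23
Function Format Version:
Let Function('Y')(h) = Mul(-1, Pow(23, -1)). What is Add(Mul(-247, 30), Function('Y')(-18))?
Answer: Rational(-170431, 23) ≈ -7410.0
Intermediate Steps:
Function('Y')(h) = Rational(-1, 23) (Function('Y')(h) = Mul(-1, Rational(1, 23)) = Rational(-1, 23))
Add(Mul(-247, 30), Function('Y')(-18)) = Add(Mul(-247, 30), Rational(-1, 23)) = Add(-7410, Rational(-1, 23)) = Rational(-170431, 23)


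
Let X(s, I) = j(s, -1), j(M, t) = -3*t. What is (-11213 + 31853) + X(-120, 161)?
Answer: 20643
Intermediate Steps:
X(s, I) = 3 (X(s, I) = -3*(-1) = 3)
(-11213 + 31853) + X(-120, 161) = (-11213 + 31853) + 3 = 20640 + 3 = 20643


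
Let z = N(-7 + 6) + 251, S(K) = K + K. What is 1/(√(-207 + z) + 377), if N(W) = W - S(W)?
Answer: 377/142084 - 3*√5/142084 ≈ 0.0026061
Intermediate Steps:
S(K) = 2*K
N(W) = -W (N(W) = W - 2*W = -W)
z = 252 (z = -(-7 + 6) + 251 = -1*(-1) + 251 = 1 + 251 = 252)
1/(√(-207 + z) + 377) = 1/(√(-207 + 252) + 377) = 1/(√45 + 377) = 1/(3*√5 + 377) = 1/(377 + 3*√5)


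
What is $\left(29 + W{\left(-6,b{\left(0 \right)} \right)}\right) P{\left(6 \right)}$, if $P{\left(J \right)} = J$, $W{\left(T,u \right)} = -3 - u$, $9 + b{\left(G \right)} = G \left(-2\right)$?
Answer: $210$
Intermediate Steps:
$b{\left(G \right)} = -9 - 2 G$ ($b{\left(G \right)} = -9 + G \left(-2\right) = -9 - 2 G$)
$\left(29 + W{\left(-6,b{\left(0 \right)} \right)}\right) P{\left(6 \right)} = \left(29 - \left(-6 + 0\right)\right) 6 = \left(29 - -6\right) 6 = \left(29 + \left(-3 + 9\right)\right) 6 = \left(29 + 6\right) 6 = 35 \cdot 6 = 210$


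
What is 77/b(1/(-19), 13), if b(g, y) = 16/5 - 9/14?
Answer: 5390/179 ≈ 30.112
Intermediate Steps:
b(g, y) = 179/70 (b(g, y) = 16*(⅕) - 9*1/14 = 16/5 - 9/14 = 179/70)
77/b(1/(-19), 13) = 77/(179/70) = 77*(70/179) = 5390/179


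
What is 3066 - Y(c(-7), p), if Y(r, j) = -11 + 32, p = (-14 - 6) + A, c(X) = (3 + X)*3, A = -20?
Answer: 3045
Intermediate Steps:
c(X) = 9 + 3*X
p = -40 (p = (-14 - 6) - 20 = -20 - 20 = -40)
Y(r, j) = 21
3066 - Y(c(-7), p) = 3066 - 1*21 = 3066 - 21 = 3045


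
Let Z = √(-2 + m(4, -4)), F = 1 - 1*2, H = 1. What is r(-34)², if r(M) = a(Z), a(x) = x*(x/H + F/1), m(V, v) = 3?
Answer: 0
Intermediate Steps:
F = -1 (F = 1 - 2 = -1)
Z = 1 (Z = √(-2 + 3) = √1 = 1)
a(x) = x*(-1 + x) (a(x) = x*(x/1 - 1/1) = x*(x*1 - 1*1) = x*(x - 1) = x*(-1 + x))
r(M) = 0 (r(M) = 1*(-1 + 1) = 1*0 = 0)
r(-34)² = 0² = 0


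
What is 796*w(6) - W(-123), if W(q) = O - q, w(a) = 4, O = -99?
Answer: 3160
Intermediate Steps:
W(q) = -99 - q
796*w(6) - W(-123) = 796*4 - (-99 - 1*(-123)) = 3184 - (-99 + 123) = 3184 - 1*24 = 3184 - 24 = 3160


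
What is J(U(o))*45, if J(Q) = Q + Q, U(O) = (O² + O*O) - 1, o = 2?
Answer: 630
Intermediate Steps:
U(O) = -1 + 2*O² (U(O) = (O² + O²) - 1 = 2*O² - 1 = -1 + 2*O²)
J(Q) = 2*Q
J(U(o))*45 = (2*(-1 + 2*2²))*45 = (2*(-1 + 2*4))*45 = (2*(-1 + 8))*45 = (2*7)*45 = 14*45 = 630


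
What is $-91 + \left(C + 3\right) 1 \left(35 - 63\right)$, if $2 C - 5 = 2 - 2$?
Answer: $-245$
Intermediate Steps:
$C = \frac{5}{2}$ ($C = \frac{5}{2} + \frac{2 - 2}{2} = \frac{5}{2} + \frac{1}{2} \cdot 0 = \frac{5}{2} + 0 = \frac{5}{2} \approx 2.5$)
$-91 + \left(C + 3\right) 1 \left(35 - 63\right) = -91 + \left(\frac{5}{2} + 3\right) 1 \left(35 - 63\right) = -91 + \frac{11}{2} \cdot 1 \left(-28\right) = -91 + \frac{11}{2} \left(-28\right) = -91 - 154 = -245$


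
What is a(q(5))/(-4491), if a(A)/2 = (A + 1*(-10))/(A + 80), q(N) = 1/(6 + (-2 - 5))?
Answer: 22/354789 ≈ 6.2009e-5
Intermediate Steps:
q(N) = -1 (q(N) = 1/(6 - 7) = 1/(-1) = -1)
a(A) = 2*(-10 + A)/(80 + A) (a(A) = 2*((A + 1*(-10))/(A + 80)) = 2*((A - 10)/(80 + A)) = 2*((-10 + A)/(80 + A)) = 2*(-10 + A)/(80 + A))
a(q(5))/(-4491) = (2*(-10 - 1)/(80 - 1))/(-4491) = (2*(-11)/79)*(-1/4491) = (2*(1/79)*(-11))*(-1/4491) = -22/79*(-1/4491) = 22/354789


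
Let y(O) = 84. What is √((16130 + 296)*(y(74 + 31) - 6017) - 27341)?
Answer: I*√97482799 ≈ 9873.3*I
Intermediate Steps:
√((16130 + 296)*(y(74 + 31) - 6017) - 27341) = √((16130 + 296)*(84 - 6017) - 27341) = √(16426*(-5933) - 27341) = √(-97455458 - 27341) = √(-97482799) = I*√97482799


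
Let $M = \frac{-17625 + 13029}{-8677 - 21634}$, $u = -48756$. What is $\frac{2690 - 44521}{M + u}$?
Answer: $\frac{1267939441}{1477838520} \approx 0.85797$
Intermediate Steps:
$M = \frac{4596}{30311}$ ($M = - \frac{4596}{-30311} = \left(-4596\right) \left(- \frac{1}{30311}\right) = \frac{4596}{30311} \approx 0.15163$)
$\frac{2690 - 44521}{M + u} = \frac{2690 - 44521}{\frac{4596}{30311} - 48756} = - \frac{41831}{- \frac{1477838520}{30311}} = \left(-41831\right) \left(- \frac{30311}{1477838520}\right) = \frac{1267939441}{1477838520}$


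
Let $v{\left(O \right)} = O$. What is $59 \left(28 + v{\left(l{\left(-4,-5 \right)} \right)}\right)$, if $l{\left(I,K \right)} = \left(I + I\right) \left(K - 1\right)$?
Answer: $4484$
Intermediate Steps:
$l{\left(I,K \right)} = 2 I \left(-1 + K\right)$
$59 \left(28 + v{\left(l{\left(-4,-5 \right)} \right)}\right) = 59 \left(28 + 2 \left(-4\right) \left(-1 - 5\right)\right) = 59 \left(28 + 2 \left(-4\right) \left(-6\right)\right) = 59 \left(28 + 48\right) = 59 \cdot 76 = 4484$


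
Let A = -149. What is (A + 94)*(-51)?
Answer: 2805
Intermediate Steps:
(A + 94)*(-51) = (-149 + 94)*(-51) = -55*(-51) = 2805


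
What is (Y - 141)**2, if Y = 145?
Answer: 16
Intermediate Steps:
(Y - 141)**2 = (145 - 141)**2 = 4**2 = 16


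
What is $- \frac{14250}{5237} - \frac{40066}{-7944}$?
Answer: $\frac{48311821}{20801364} \approx 2.3225$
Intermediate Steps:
$- \frac{14250}{5237} - \frac{40066}{-7944} = \left(-14250\right) \frac{1}{5237} - - \frac{20033}{3972} = - \frac{14250}{5237} + \frac{20033}{3972} = \frac{48311821}{20801364}$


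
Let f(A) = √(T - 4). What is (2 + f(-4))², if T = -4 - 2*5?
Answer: -14 + 12*I*√2 ≈ -14.0 + 16.971*I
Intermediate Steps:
T = -14 (T = -4 - 10 = -14)
f(A) = 3*I*√2 (f(A) = √(-14 - 4) = √(-18) = 3*I*√2)
(2 + f(-4))² = (2 + 3*I*√2)²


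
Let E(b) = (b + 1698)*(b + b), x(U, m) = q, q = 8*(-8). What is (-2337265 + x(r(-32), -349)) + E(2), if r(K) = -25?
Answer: -2330529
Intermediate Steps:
q = -64
x(U, m) = -64
E(b) = 2*b*(1698 + b) (E(b) = (1698 + b)*(2*b) = 2*b*(1698 + b))
(-2337265 + x(r(-32), -349)) + E(2) = (-2337265 - 64) + 2*2*(1698 + 2) = -2337329 + 2*2*1700 = -2337329 + 6800 = -2330529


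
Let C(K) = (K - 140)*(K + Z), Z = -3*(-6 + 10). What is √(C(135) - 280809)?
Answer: 4*I*√17589 ≈ 530.49*I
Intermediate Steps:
Z = -12 (Z = -3*4 = -12)
C(K) = (-140 + K)*(-12 + K) (C(K) = (K - 140)*(K - 12) = (-140 + K)*(-12 + K))
√(C(135) - 280809) = √((1680 + 135² - 152*135) - 280809) = √((1680 + 18225 - 20520) - 280809) = √(-615 - 280809) = √(-281424) = 4*I*√17589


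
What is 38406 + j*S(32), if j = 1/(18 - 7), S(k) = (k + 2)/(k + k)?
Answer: 13518929/352 ≈ 38406.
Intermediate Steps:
S(k) = (2 + k)/(2*k) (S(k) = (2 + k)/((2*k)) = (2 + k)*(1/(2*k)) = (2 + k)/(2*k))
j = 1/11 ≈ 0.090909
38406 + j*S(32) = 38406 + ((½)*(2 + 32)/32)/11 = 38406 + ((½)*(1/32)*34)/11 = 38406 + (1/11)*(17/32) = 38406 + 17/352 = 13518929/352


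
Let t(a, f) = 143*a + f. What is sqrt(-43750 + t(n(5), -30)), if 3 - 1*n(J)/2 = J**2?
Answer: 2*I*sqrt(12518) ≈ 223.77*I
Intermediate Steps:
n(J) = 6 - 2*J**2
t(a, f) = f + 143*a
sqrt(-43750 + t(n(5), -30)) = sqrt(-43750 + (-30 + 143*(6 - 2*5**2))) = sqrt(-43750 + (-30 + 143*(6 - 2*25))) = sqrt(-43750 + (-30 + 143*(6 - 50))) = sqrt(-43750 + (-30 + 143*(-44))) = sqrt(-43750 + (-30 - 6292)) = sqrt(-43750 - 6322) = sqrt(-50072) = 2*I*sqrt(12518)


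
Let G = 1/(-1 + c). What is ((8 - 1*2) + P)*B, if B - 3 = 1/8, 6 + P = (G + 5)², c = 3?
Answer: 3025/32 ≈ 94.531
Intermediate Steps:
G = ½ (G = 1/(-1 + 3) = 1/2 = ½ ≈ 0.50000)
P = 97/4 (P = -6 + (½ + 5)² = -6 + (11/2)² = -6 + 121/4 = 97/4 ≈ 24.250)
B = 25/8 (B = 3 + 1/8 = 3 + ⅛ = 25/8 ≈ 3.1250)
((8 - 1*2) + P)*B = ((8 - 1*2) + 97/4)*(25/8) = ((8 - 2) + 97/4)*(25/8) = (6 + 97/4)*(25/8) = (121/4)*(25/8) = 3025/32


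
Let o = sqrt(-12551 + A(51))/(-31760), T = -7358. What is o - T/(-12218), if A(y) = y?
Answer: -3679/6109 - 5*I*sqrt(5)/3176 ≈ -0.60223 - 0.0035203*I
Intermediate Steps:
o = -5*I*sqrt(5)/3176 (o = sqrt(-12551 + 51)/(-31760) = sqrt(-12500)*(-1/31760) = (50*I*sqrt(5))*(-1/31760) = -5*I*sqrt(5)/3176 ≈ -0.0035203*I)
o - T/(-12218) = -5*I*sqrt(5)/3176 - (-7358)/(-12218) = -5*I*sqrt(5)/3176 - (-7358)*(-1)/12218 = -5*I*sqrt(5)/3176 - 1*3679/6109 = -5*I*sqrt(5)/3176 - 3679/6109 = -3679/6109 - 5*I*sqrt(5)/3176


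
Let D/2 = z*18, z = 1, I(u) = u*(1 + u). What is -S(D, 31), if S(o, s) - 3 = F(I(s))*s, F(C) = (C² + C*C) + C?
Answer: -61042723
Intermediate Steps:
F(C) = C + 2*C² (F(C) = (C² + C²) + C = 2*C² + C = C + 2*C²)
D = 36 (D = 2*(1*18) = 2*18 = 36)
S(o, s) = 3 + s²*(1 + s)*(1 + 2*s*(1 + s)) (S(o, s) = 3 + ((s*(1 + s))*(1 + 2*(s*(1 + s))))*s = 3 + ((s*(1 + s))*(1 + 2*s*(1 + s)))*s = 3 + (s*(1 + s)*(1 + 2*s*(1 + s)))*s = 3 + s²*(1 + s)*(1 + 2*s*(1 + s)))
-S(D, 31) = -(3 + 31²*(1 + 31)*(1 + 2*31*(1 + 31))) = -(3 + 961*32*(1 + 2*31*32)) = -(3 + 961*32*(1 + 1984)) = -(3 + 961*32*1985) = -(3 + 61042720) = -1*61042723 = -61042723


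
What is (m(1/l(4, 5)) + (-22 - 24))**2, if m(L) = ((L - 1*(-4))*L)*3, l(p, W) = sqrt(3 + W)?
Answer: 134377/64 - 1095*sqrt(2)/4 ≈ 1712.5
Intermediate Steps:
m(L) = 3*L*(4 + L) (m(L) = ((L + 4)*L)*3 = ((4 + L)*L)*3 = (L*(4 + L))*3 = 3*L*(4 + L))
(m(1/l(4, 5)) + (-22 - 24))**2 = (3*(1/sqrt(3 + 5))*(4 + 1/sqrt(3 + 5)) + (-22 - 24))**2 = (3*(1/sqrt(8))*(4 + 1/sqrt(8)) - 46)**2 = (3*(1/(2*sqrt(2)))*(4 + 1/(2*sqrt(2))) - 46)**2 = (3*(1*(sqrt(2)/4))*(4 + 1*(sqrt(2)/4)) - 46)**2 = (3*(sqrt(2)/4)*(4 + sqrt(2)/4) - 46)**2 = (3*sqrt(2)*(4 + sqrt(2)/4)/4 - 46)**2 = (-46 + 3*sqrt(2)*(4 + sqrt(2)/4)/4)**2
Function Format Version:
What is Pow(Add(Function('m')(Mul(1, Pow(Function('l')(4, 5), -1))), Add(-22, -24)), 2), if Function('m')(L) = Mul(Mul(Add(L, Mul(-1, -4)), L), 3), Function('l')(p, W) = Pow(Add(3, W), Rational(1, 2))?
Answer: Add(Rational(134377, 64), Mul(Rational(-1095, 4), Pow(2, Rational(1, 2)))) ≈ 1712.5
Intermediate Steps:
Function('m')(L) = Mul(3, L, Add(4, L)) (Function('m')(L) = Mul(Mul(Add(L, 4), L), 3) = Mul(Mul(Add(4, L), L), 3) = Mul(Mul(L, Add(4, L)), 3) = Mul(3, L, Add(4, L)))
Pow(Add(Function('m')(Mul(1, Pow(Function('l')(4, 5), -1))), Add(-22, -24)), 2) = Pow(Add(Mul(3, Mul(1, Pow(Pow(Add(3, 5), Rational(1, 2)), -1)), Add(4, Mul(1, Pow(Pow(Add(3, 5), Rational(1, 2)), -1)))), Add(-22, -24)), 2) = Pow(Add(Mul(3, Mul(1, Pow(Pow(8, Rational(1, 2)), -1)), Add(4, Mul(1, Pow(Pow(8, Rational(1, 2)), -1)))), -46), 2) = Pow(Add(Mul(3, Mul(1, Pow(Mul(2, Pow(2, Rational(1, 2))), -1)), Add(4, Mul(1, Pow(Mul(2, Pow(2, Rational(1, 2))), -1)))), -46), 2) = Pow(Add(Mul(3, Mul(1, Mul(Rational(1, 4), Pow(2, Rational(1, 2)))), Add(4, Mul(1, Mul(Rational(1, 4), Pow(2, Rational(1, 2)))))), -46), 2) = Pow(Add(Mul(3, Mul(Rational(1, 4), Pow(2, Rational(1, 2))), Add(4, Mul(Rational(1, 4), Pow(2, Rational(1, 2))))), -46), 2) = Pow(Add(Mul(Rational(3, 4), Pow(2, Rational(1, 2)), Add(4, Mul(Rational(1, 4), Pow(2, Rational(1, 2))))), -46), 2) = Pow(Add(-46, Mul(Rational(3, 4), Pow(2, Rational(1, 2)), Add(4, Mul(Rational(1, 4), Pow(2, Rational(1, 2)))))), 2)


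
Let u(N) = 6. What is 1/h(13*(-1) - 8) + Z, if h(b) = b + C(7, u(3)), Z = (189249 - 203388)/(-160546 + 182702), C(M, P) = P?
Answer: -234241/332340 ≈ -0.70482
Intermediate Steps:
Z = -14139/22156 ≈ -0.63816
h(b) = 6 + b (h(b) = b + 6 = 6 + b)
1/h(13*(-1) - 8) + Z = 1/(6 + (13*(-1) - 8)) - 14139/22156 = 1/(6 + (-13 - 8)) - 14139/22156 = 1/(6 - 21) - 14139/22156 = 1/(-15) - 14139/22156 = -1/15 - 14139/22156 = -234241/332340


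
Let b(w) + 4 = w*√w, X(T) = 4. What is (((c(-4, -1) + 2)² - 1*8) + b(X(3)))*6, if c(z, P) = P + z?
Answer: 30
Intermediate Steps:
b(w) = -4 + w^(3/2) (b(w) = -4 + w*√w = -4 + w^(3/2))
(((c(-4, -1) + 2)² - 1*8) + b(X(3)))*6 = ((((-1 - 4) + 2)² - 1*8) + (-4 + 4^(3/2)))*6 = (((-5 + 2)² - 8) + (-4 + 8))*6 = (((-3)² - 8) + 4)*6 = ((9 - 8) + 4)*6 = (1 + 4)*6 = 5*6 = 30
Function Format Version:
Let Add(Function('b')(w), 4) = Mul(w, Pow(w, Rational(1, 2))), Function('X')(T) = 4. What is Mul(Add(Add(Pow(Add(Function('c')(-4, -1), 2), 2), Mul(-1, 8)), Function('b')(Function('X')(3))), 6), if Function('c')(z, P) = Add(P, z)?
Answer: 30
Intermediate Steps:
Function('b')(w) = Add(-4, Pow(w, Rational(3, 2))) (Function('b')(w) = Add(-4, Mul(w, Pow(w, Rational(1, 2)))) = Add(-4, Pow(w, Rational(3, 2))))
Mul(Add(Add(Pow(Add(Function('c')(-4, -1), 2), 2), Mul(-1, 8)), Function('b')(Function('X')(3))), 6) = Mul(Add(Add(Pow(Add(Add(-1, -4), 2), 2), Mul(-1, 8)), Add(-4, Pow(4, Rational(3, 2)))), 6) = Mul(Add(Add(Pow(Add(-5, 2), 2), -8), Add(-4, 8)), 6) = Mul(Add(Add(Pow(-3, 2), -8), 4), 6) = Mul(Add(Add(9, -8), 4), 6) = Mul(Add(1, 4), 6) = Mul(5, 6) = 30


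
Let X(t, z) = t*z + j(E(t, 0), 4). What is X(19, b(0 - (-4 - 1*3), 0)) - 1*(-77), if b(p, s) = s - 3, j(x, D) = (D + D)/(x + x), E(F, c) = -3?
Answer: 56/3 ≈ 18.667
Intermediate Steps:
j(x, D) = D/x (j(x, D) = (2*D)/((2*x)) = (2*D)*(1/(2*x)) = D/x)
b(p, s) = -3 + s
X(t, z) = -4/3 + t*z (X(t, z) = t*z + 4/(-3) = t*z + 4*(-1/3) = t*z - 4/3 = -4/3 + t*z)
X(19, b(0 - (-4 - 1*3), 0)) - 1*(-77) = (-4/3 + 19*(-3 + 0)) - 1*(-77) = (-4/3 + 19*(-3)) + 77 = (-4/3 - 57) + 77 = -175/3 + 77 = 56/3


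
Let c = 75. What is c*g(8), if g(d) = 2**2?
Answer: 300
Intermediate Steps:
g(d) = 4
c*g(8) = 75*4 = 300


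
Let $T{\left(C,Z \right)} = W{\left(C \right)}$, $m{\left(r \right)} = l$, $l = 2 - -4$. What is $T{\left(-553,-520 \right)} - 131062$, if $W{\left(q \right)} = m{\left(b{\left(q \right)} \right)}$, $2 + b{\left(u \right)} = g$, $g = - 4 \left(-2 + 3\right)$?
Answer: $-131056$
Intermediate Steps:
$l = 6$ ($l = 2 + 4 = 6$)
$g = -4$ ($g = \left(-4\right) 1 = -4$)
$b{\left(u \right)} = -6$ ($b{\left(u \right)} = -2 - 4 = -6$)
$m{\left(r \right)} = 6$
$W{\left(q \right)} = 6$
$T{\left(C,Z \right)} = 6$
$T{\left(-553,-520 \right)} - 131062 = 6 - 131062 = -131056$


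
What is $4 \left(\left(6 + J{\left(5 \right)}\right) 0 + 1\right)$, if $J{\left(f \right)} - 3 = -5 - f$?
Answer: $4$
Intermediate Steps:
$J{\left(f \right)} = -2 - f$ ($J{\left(f \right)} = 3 - \left(5 + f\right) = -2 - f$)
$4 \left(\left(6 + J{\left(5 \right)}\right) 0 + 1\right) = 4 \left(\left(6 - 7\right) 0 + 1\right) = 4 \left(\left(-1\right) 0 + 1\right) = 4 \left(0 + 1\right) = 4 \cdot 1 = 4$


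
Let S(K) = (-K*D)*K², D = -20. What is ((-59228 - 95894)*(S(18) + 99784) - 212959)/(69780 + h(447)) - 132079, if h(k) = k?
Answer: -42847848620/70227 ≈ -6.1013e+5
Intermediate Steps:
S(K) = 20*K³ (S(K) = (-K*(-20))*K² = (-(-20)*K)*K² = (20*K)*K² = 20*K³)
((-59228 - 95894)*(S(18) + 99784) - 212959)/(69780 + h(447)) - 132079 = ((-59228 - 95894)*(20*18³ + 99784) - 212959)/(69780 + 447) - 132079 = (-155122*(20*5832 + 99784) - 212959)/70227 - 132079 = (-155122*(116640 + 99784) - 212959)*(1/70227) - 132079 = (-155122*216424 - 212959)*(1/70227) - 132079 = (-33572123728 - 212959)*(1/70227) - 132079 = -33572336687*1/70227 - 132079 = -33572336687/70227 - 132079 = -42847848620/70227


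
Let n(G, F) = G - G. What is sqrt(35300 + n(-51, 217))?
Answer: 10*sqrt(353) ≈ 187.88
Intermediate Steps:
n(G, F) = 0
sqrt(35300 + n(-51, 217)) = sqrt(35300 + 0) = sqrt(35300) = 10*sqrt(353)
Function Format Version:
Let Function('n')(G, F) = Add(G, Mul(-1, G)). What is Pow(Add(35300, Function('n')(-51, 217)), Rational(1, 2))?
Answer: Mul(10, Pow(353, Rational(1, 2))) ≈ 187.88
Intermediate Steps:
Function('n')(G, F) = 0
Pow(Add(35300, Function('n')(-51, 217)), Rational(1, 2)) = Pow(Add(35300, 0), Rational(1, 2)) = Pow(35300, Rational(1, 2)) = Mul(10, Pow(353, Rational(1, 2)))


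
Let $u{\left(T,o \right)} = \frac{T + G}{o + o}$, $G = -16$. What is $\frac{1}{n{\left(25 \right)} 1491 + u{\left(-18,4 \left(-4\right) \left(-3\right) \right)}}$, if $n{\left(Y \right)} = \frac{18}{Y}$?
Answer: $\frac{1200}{1287799} \approx 0.00093182$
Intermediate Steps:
$u{\left(T,o \right)} = \frac{-16 + T}{2 o}$ ($u{\left(T,o \right)} = \frac{T - 16}{o + o} = \frac{-16 + T}{2 o}$)
$\frac{1}{n{\left(25 \right)} 1491 + u{\left(-18,4 \left(-4\right) \left(-3\right) \right)}} = \frac{1}{\frac{18}{25} \cdot 1491 + \frac{-16 - 18}{2 \cdot 4 \left(-4\right) \left(-3\right)}} = \frac{1}{18 \cdot \frac{1}{25} \cdot 1491 + \frac{1}{2} \frac{1}{\left(-16\right) \left(-3\right)} \left(-34\right)} = \frac{1}{\frac{18}{25} \cdot 1491 + \frac{1}{2} \cdot \frac{1}{48} \left(-34\right)} = \frac{1}{\frac{26838}{25} + \frac{1}{2} \cdot \frac{1}{48} \left(-34\right)} = \frac{1}{\frac{26838}{25} - \frac{17}{48}} = \frac{1}{\frac{1287799}{1200}} = \frac{1200}{1287799}$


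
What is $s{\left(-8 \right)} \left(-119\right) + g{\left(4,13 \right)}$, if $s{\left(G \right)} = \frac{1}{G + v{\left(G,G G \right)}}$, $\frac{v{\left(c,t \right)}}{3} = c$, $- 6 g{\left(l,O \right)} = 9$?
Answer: $\frac{71}{32} \approx 2.2188$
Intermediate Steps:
$g{\left(l,O \right)} = - \frac{3}{2}$ ($g{\left(l,O \right)} = \left(- \frac{1}{6}\right) 9 = - \frac{3}{2}$)
$v{\left(c,t \right)} = 3 c$
$s{\left(G \right)} = \frac{1}{4 G}$ ($s{\left(G \right)} = \frac{1}{G + 3 G} = \frac{1}{4 G}$)
$s{\left(-8 \right)} \left(-119\right) + g{\left(4,13 \right)} = \frac{1}{4 \left(-8\right)} \left(-119\right) - \frac{3}{2} = \frac{1}{4} \left(- \frac{1}{8}\right) \left(-119\right) - \frac{3}{2} = \left(- \frac{1}{32}\right) \left(-119\right) - \frac{3}{2} = \frac{119}{32} - \frac{3}{2} = \frac{71}{32}$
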